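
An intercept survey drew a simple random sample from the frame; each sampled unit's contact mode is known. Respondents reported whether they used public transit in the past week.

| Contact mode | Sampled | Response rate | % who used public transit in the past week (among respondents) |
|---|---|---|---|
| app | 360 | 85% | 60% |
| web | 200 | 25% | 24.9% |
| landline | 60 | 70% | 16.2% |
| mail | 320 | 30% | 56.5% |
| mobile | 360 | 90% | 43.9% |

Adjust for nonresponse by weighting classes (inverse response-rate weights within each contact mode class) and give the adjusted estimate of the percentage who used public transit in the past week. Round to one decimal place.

47.3%

Inverse-response-rate weighting restores each class to its sampled count, so class totals weight by n_sampled:
  app: 360 × 60 = 21,600
  web: 200 × 24.9 = 4980
  landline: 60 × 16.2 = 972
  mail: 320 × 56.5 = 18,080
  mobile: 360 × 43.9 = 15,804
Adjusted estimate = 61,436 / 1,300 = 47.2585 → 47.3%.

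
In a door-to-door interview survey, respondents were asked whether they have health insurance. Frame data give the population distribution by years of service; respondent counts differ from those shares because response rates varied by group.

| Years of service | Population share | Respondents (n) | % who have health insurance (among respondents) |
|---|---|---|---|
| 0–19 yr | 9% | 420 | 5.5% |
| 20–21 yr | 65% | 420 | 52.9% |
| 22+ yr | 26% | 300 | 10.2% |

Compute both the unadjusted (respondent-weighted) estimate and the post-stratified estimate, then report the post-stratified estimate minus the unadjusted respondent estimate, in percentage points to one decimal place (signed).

Without adjustment, the pooled respondent share is:
  (420/1140)×5.5 + (420/1140)×52.9 + (300/1140)×10.2 = 24.2%
Post-stratifying to population shares instead:
  0.09×5.5 + 0.65×52.9 + 0.26×10.2 = 37.532%
Difference = 37.532 − 24.2 = 13.332 pp.

+13.3 percentage points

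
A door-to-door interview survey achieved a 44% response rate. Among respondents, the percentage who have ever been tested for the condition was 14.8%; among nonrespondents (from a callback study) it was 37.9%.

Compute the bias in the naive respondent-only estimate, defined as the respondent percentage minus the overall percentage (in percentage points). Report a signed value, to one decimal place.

-12.9 percentage points

Nonresponse fraction = 1 − 0.44 = 0.56.
Bias = (nonresponse fraction) × (respondent percentage − nonrespondent percentage)
     = 0.56 × (14.8 − 37.9) = 0.56 × -23.1 = -12.936.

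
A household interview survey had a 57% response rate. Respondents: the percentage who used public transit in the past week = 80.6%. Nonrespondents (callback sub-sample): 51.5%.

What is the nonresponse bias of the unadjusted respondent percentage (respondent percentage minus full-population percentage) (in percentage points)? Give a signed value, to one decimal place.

+12.5 percentage points

Nonresponse fraction = 1 − 0.57 = 0.43.
Bias = (nonresponse fraction) × (respondent percentage − nonrespondent percentage)
     = 0.43 × (80.6 − 51.5) = 0.43 × 29.1 = 12.513.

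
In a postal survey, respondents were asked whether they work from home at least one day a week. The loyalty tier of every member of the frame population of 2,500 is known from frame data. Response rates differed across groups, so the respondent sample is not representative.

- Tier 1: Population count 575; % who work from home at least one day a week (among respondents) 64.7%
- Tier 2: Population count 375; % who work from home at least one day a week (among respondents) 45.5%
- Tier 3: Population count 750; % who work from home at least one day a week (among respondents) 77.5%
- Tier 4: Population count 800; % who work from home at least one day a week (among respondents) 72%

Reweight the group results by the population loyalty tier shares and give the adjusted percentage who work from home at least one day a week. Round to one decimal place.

68.0%

Each cell contributes population-share × respondent value:
  Tier 1: (575/2,500) × 64.7 = 14.881
  Tier 2: (375/2,500) × 45.5 = 6.825
  Tier 3: (750/2,500) × 77.5 = 23.25
  Tier 4: (800/2,500) × 72 = 23.04
Post-stratified estimate = 67.996 → 68.0%.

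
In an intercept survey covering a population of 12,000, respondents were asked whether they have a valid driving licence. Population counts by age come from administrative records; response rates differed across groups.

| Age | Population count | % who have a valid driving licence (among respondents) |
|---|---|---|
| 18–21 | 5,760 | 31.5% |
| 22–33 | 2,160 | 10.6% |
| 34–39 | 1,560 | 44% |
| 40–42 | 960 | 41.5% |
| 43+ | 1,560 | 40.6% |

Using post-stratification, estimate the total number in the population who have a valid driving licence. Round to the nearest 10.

3,760

Apply each group's respondent rate to its population count:
  18–21: 5,760 × 31.5% = 1814.4
  22–33: 2,160 × 10.6% = 228.96
  34–39: 1,560 × 44% = 686.4
  40–42: 960 × 41.5% = 398.4
  43+: 1,560 × 40.6% = 633.36
Estimated total = 3761.52 → 3,760.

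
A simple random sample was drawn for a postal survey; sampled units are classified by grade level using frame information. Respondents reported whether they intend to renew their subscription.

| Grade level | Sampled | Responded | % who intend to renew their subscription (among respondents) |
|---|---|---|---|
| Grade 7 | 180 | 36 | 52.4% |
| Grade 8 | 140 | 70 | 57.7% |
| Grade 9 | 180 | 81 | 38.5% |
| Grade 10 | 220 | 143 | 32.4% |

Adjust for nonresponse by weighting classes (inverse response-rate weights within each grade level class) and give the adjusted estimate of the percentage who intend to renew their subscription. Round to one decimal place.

43.8%

Response rates by class: Grade 7 36/180 = 20%, Grade 8 70/140 = 50%, Grade 9 81/180 = 45%, Grade 10 143/220 = 65%.
Each respondent's weight = sampled/responded in their class; summing within a class gives n_sampled, so:
  Grade 7: 180 × 52.4 = 9432
  Grade 8: 140 × 57.7 = 8078
  Grade 9: 180 × 38.5 = 6930
  Grade 10: 220 × 32.4 = 7128
Adjusted estimate = 31,568 / 720 = 43.8444 → 43.8%.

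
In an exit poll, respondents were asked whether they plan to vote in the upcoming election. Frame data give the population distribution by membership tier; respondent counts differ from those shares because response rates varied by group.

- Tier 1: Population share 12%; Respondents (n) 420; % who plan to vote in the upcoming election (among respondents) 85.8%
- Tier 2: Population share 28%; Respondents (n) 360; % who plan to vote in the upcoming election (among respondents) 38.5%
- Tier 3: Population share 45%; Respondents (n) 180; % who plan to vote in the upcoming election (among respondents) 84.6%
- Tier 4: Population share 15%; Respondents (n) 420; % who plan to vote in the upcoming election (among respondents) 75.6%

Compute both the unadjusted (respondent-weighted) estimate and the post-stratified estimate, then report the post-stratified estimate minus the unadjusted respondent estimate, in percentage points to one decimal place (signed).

+0.3 percentage points

Unadjusted (pooled respondent) estimate weights by respondent counts:
  (420/1380)×85.8 + (360/1380)×38.5 + (180/1380)×84.6 + (420/1380)×75.6 = 70.2%
Post-stratified estimate weights by population shares:
  0.12×85.8 + 0.28×38.5 + 0.45×84.6 + 0.15×75.6 = 70.486%
Difference = 70.486 − 70.2 = 0.286 pp.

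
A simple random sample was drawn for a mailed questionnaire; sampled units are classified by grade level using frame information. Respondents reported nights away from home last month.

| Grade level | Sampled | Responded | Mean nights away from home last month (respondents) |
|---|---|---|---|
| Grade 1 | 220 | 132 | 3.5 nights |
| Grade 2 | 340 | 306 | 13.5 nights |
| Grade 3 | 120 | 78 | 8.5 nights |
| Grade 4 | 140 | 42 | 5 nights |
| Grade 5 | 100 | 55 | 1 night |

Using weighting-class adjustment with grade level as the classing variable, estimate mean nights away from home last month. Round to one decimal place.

Response rates by class: Grade 1 132/220 = 60%, Grade 2 306/340 = 90%, Grade 3 78/120 = 65%, Grade 4 42/140 = 30%, Grade 5 55/100 = 55%.
Inverse-response-rate weighting restores each class to its sampled count, so class totals weight by n_sampled:
  Grade 1: 220 × 3.5 = 770
  Grade 2: 340 × 13.5 = 4590
  Grade 3: 120 × 8.5 = 1020
  Grade 4: 140 × 5 = 700
  Grade 5: 100 × 1 = 100
Adjusted estimate = 7180 / 920 = 7.80435 → 7.8.

7.8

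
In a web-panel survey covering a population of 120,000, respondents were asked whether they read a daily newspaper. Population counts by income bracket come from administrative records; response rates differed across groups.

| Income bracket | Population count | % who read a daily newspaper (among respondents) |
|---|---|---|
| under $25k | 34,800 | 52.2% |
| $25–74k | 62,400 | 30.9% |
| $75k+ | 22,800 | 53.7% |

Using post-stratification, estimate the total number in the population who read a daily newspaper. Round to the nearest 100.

Each cell contributes its population count × the respondent rate:
  under $25k: 34,800 × 52.2% = 18165.6
  $25–74k: 62,400 × 30.9% = 19281.6
  $75k+: 22,800 × 53.7% = 12243.6
Estimated total = 49690.8 → 49,700.

49,700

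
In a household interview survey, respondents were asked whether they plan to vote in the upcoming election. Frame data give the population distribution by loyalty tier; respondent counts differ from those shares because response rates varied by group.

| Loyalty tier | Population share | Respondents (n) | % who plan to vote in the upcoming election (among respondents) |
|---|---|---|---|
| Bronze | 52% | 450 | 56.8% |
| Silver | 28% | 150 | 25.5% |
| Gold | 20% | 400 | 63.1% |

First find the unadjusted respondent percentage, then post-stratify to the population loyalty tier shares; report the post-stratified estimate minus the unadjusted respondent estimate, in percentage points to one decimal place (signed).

Without adjustment, the pooled respondent share is:
  (450/1000)×56.8 + (150/1000)×25.5 + (400/1000)×63.1 = 54.625%
Post-stratified estimate weights by population shares:
  0.52×56.8 + 0.28×25.5 + 0.2×63.1 = 49.296%
Difference = 49.296 − 54.625 = -5.329 pp.

-5.3 percentage points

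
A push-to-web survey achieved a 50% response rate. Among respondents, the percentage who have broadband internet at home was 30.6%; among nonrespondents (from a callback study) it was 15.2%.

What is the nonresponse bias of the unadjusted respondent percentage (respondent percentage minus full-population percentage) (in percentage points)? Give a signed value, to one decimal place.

+7.7 percentage points

Nonresponse fraction = 1 − 0.5 = 0.5.
Bias = (nonresponse fraction) × (respondent percentage − nonrespondent percentage)
     = 0.5 × (30.6 − 15.2) = 0.5 × 15.4 = 7.7.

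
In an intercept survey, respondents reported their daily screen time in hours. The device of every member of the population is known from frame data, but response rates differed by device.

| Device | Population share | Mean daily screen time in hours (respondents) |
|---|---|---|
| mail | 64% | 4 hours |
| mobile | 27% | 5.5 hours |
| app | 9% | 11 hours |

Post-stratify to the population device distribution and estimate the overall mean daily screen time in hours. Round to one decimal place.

5.0

Post-stratification weights by population share, not respondent share:
  mail: 0.64 × 4 = 2.56
  mobile: 0.27 × 5.5 = 1.485
  app: 0.09 × 11 = 0.99
Post-stratified estimate = 5.035 → 5.0.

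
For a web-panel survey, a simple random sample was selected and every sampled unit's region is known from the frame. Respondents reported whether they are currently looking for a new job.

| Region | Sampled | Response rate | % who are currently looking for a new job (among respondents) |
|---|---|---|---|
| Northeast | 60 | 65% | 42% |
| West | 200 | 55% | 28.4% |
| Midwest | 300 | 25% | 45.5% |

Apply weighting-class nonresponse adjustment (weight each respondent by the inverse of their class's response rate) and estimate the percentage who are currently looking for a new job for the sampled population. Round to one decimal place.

Each respondent's weight = sampled/responded in their class; summing within a class gives n_sampled, so:
  Northeast: 60 × 42 = 2520
  West: 200 × 28.4 = 5680
  Midwest: 300 × 45.5 = 13,650
Adjusted estimate = 21,850 / 560 = 39.0179 → 39.0%.

39.0%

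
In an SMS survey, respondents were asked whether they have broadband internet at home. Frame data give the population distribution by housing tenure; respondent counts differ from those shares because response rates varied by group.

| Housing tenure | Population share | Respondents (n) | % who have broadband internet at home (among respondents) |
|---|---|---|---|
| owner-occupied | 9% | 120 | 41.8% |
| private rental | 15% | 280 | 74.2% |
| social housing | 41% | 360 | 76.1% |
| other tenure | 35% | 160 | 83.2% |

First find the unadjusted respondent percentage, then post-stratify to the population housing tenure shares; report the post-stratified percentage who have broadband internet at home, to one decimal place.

75.2%

Without adjustment, the pooled respondent share is:
  (120/920)×41.8 + (280/920)×74.2 + (360/920)×76.1 + (160/920)×83.2 = 72.2826%
Post-stratifying to population shares instead:
  0.09×41.8 + 0.15×74.2 + 0.41×76.1 + 0.35×83.2 = 75.213%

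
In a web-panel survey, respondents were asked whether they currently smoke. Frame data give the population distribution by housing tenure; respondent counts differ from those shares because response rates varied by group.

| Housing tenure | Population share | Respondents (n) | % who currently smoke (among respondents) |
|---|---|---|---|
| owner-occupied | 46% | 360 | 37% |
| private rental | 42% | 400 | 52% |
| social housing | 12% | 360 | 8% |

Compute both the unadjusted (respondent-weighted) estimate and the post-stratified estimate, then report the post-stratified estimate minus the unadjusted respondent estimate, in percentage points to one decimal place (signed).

+6.8 percentage points

Unadjusted (pooled respondent) estimate weights by respondent counts:
  (360/1120)×37 + (400/1120)×52 + (360/1120)×8 = 33.0357%
Post-stratified estimate weights by population shares:
  0.46×37 + 0.42×52 + 0.12×8 = 39.82%
Difference = 39.82 − 33.0357 = 6.7843 pp.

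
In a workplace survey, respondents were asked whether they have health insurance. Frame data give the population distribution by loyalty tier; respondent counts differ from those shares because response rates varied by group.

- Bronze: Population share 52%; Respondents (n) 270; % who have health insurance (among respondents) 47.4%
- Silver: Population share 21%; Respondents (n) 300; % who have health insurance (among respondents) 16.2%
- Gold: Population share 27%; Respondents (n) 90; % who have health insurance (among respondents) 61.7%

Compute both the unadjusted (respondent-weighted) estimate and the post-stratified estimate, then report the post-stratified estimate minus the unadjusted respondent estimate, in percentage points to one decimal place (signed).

+9.5 percentage points

Without adjustment, the pooled respondent share is:
  (270/660)×47.4 + (300/660)×16.2 + (90/660)×61.7 = 35.1682%
Post-stratified estimate weights by population shares:
  0.52×47.4 + 0.21×16.2 + 0.27×61.7 = 44.709%
Difference = 44.709 − 35.1682 = 9.5408 pp.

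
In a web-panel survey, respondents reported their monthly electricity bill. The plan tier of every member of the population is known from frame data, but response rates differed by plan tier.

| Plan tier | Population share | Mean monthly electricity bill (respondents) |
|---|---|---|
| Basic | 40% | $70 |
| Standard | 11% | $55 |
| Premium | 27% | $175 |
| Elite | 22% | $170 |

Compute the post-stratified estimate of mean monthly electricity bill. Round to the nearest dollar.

Each cell contributes population-share × respondent value:
  Basic: 0.4 × 70 = 28
  Standard: 0.11 × 55 = 6.05
  Premium: 0.27 × 175 = 47.25
  Elite: 0.22 × 170 = 37.4
Post-stratified estimate = 118.7 → $119.

$119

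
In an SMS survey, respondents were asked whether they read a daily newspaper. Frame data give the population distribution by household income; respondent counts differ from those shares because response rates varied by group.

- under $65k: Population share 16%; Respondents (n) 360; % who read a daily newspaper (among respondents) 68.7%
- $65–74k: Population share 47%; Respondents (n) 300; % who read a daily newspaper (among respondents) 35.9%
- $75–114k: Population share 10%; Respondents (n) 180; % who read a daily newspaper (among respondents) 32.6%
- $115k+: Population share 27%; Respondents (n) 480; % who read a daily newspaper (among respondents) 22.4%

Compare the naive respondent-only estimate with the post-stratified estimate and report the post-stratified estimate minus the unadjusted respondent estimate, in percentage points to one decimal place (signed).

Naive respondent-only estimate (weights = respondent counts):
  (360/1320)×68.7 + (300/1320)×35.9 + (180/1320)×32.6 + (480/1320)×22.4 = 39.4864%
Post-stratified estimate weights by population shares:
  0.16×68.7 + 0.47×35.9 + 0.1×32.6 + 0.27×22.4 = 37.173%
Difference = 37.173 − 39.4864 = -2.3134 pp.

-2.3 percentage points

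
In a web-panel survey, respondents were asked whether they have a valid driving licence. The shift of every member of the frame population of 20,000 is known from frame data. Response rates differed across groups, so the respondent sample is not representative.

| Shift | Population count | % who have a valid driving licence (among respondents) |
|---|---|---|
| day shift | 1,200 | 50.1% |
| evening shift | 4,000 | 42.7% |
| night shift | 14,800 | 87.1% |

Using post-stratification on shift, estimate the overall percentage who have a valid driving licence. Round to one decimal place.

76.0%

Reweight to the known shift distribution:
  day shift: (1,200/20,000) × 50.1 = 3.006
  evening shift: (4,000/20,000) × 42.7 = 8.54
  night shift: (14,800/20,000) × 87.1 = 64.454
Post-stratified estimate = 76 → 76.0%.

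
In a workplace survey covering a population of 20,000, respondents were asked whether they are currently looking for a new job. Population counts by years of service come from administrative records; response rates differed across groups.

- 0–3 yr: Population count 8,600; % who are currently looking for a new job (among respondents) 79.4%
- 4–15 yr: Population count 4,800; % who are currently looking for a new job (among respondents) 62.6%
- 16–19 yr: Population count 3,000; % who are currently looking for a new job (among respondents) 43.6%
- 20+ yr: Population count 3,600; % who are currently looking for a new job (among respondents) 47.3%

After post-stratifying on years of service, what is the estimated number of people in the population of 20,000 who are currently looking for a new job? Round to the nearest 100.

Apply each group's respondent rate to its population count:
  0–3 yr: 8,600 × 79.4% = 6828.4
  4–15 yr: 4,800 × 62.6% = 3004.8
  16–19 yr: 3,000 × 43.6% = 1308
  20+ yr: 3,600 × 47.3% = 1702.8
Estimated total = 12,844 → 12,800.

12,800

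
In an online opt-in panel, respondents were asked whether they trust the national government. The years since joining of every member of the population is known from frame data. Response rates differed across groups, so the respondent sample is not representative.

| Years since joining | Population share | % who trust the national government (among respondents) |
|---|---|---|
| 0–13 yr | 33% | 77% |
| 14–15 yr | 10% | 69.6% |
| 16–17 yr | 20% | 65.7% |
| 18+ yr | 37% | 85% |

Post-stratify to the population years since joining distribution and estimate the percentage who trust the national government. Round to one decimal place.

77.0%

Each cell contributes population-share × respondent value:
  0–13 yr: 0.33 × 77 = 25.41
  14–15 yr: 0.1 × 69.6 = 6.96
  16–17 yr: 0.2 × 65.7 = 13.14
  18+ yr: 0.37 × 85 = 31.45
Post-stratified estimate = 76.96 → 77.0%.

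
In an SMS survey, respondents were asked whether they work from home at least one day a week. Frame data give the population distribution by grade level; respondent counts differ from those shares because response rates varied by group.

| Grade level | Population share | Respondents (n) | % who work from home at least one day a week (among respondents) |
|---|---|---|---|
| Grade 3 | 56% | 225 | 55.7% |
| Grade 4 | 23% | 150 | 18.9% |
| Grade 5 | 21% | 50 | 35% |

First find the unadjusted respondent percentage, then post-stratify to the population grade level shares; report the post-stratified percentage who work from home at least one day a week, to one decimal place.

Naive respondent-only estimate (weights = respondent counts):
  (225/425)×55.7 + (150/425)×18.9 + (50/425)×35 = 40.2765%
Post-stratifying to population shares instead:
  0.56×55.7 + 0.23×18.9 + 0.21×35 = 42.889%

42.9%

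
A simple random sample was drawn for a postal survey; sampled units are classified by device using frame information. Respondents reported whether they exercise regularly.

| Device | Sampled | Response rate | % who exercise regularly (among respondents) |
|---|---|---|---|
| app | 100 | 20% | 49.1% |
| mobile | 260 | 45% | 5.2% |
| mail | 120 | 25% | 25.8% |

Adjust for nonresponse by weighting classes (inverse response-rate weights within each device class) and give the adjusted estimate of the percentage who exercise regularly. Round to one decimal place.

Inverse-response-rate weighting restores each class to its sampled count, so class totals weight by n_sampled:
  app: 100 × 49.1 = 4910
  mobile: 260 × 5.2 = 1352
  mail: 120 × 25.8 = 3096
Adjusted estimate = 9358 / 480 = 19.4958 → 19.5%.

19.5%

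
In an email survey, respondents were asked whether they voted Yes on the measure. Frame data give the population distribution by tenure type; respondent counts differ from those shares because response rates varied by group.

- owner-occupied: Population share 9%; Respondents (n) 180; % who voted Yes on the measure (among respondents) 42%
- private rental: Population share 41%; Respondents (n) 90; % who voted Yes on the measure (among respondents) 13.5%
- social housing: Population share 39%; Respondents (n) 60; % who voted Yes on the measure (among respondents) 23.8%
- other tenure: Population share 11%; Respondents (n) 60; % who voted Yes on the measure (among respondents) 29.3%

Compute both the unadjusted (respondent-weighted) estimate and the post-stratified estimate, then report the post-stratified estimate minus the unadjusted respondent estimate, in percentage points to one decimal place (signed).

Unadjusted (pooled respondent) estimate weights by respondent counts:
  (180/390)×42 + (90/390)×13.5 + (60/390)×23.8 + (60/390)×29.3 = 30.6692%
Post-stratified estimate weights by population shares:
  0.09×42 + 0.41×13.5 + 0.39×23.8 + 0.11×29.3 = 21.82%
Difference = 21.82 − 30.6692 = -8.8492 pp.

-8.8 percentage points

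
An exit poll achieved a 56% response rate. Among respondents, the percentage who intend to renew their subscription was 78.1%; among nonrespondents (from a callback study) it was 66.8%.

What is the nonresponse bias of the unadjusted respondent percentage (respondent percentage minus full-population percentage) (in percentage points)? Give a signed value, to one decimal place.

Nonresponse fraction = 1 − 0.56 = 0.44.
Bias = (nonresponse fraction) × (respondent percentage − nonrespondent percentage)
     = 0.44 × (78.1 − 66.8) = 0.44 × 11.3 = 4.972.

+5.0 percentage points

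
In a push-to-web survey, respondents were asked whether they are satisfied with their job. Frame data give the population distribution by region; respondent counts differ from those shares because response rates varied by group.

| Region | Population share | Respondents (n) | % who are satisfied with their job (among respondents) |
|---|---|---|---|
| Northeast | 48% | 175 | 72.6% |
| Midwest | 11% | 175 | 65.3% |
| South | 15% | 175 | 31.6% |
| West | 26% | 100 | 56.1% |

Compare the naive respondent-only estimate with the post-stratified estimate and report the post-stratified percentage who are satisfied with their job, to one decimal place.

61.4%

Unadjusted (pooled respondent) estimate weights by respondent counts:
  (175/625)×72.6 + (175/625)×65.3 + (175/625)×31.6 + (100/625)×56.1 = 56.436%
Reweighting by population region shares:
  0.48×72.6 + 0.11×65.3 + 0.15×31.6 + 0.26×56.1 = 61.357%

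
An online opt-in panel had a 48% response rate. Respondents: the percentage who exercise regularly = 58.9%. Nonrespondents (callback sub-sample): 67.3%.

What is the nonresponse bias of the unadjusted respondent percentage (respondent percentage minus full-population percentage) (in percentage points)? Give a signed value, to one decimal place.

-4.4 percentage points

Nonresponse fraction = 1 − 0.48 = 0.52.
Bias = (nonresponse fraction) × (respondent percentage − nonrespondent percentage)
     = 0.52 × (58.9 − 67.3) = 0.52 × -8.4 = -4.368.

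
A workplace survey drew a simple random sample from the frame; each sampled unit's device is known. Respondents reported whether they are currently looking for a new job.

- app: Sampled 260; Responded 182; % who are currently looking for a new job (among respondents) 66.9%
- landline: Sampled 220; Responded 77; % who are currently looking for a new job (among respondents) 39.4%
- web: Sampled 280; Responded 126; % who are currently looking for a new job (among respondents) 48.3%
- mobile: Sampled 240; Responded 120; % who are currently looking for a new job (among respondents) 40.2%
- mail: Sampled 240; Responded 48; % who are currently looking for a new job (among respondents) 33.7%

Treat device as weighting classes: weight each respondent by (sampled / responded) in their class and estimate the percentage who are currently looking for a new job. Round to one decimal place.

Class response rates: app 182/260 = 70%, landline 77/220 = 35%, web 126/280 = 45%, mobile 120/240 = 50%, mail 48/240 = 20%.
With weight = n_sampled/n_responded per class, the weighted class total is n_sampled:
  app: 260 × 66.9 = 17,394
  landline: 220 × 39.4 = 8668
  web: 280 × 48.3 = 13,524
  mobile: 240 × 40.2 = 9648
  mail: 240 × 33.7 = 8088
Adjusted estimate = 57,322 / 1,240 = 46.2274 → 46.2%.

46.2%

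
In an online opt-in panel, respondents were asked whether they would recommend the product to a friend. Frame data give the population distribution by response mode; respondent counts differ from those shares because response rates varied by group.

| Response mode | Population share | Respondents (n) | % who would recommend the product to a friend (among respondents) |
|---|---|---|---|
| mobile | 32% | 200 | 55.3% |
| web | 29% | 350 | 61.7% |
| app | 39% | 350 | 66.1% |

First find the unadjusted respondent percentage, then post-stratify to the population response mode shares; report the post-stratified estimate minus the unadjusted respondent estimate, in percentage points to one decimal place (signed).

Without adjustment, the pooled respondent share is:
  (200/900)×55.3 + (350/900)×61.7 + (350/900)×66.1 = 61.9889%
Reweighting by population response mode shares:
  0.32×55.3 + 0.29×61.7 + 0.39×66.1 = 61.368%
Difference = 61.368 − 61.9889 = -0.6209 pp.

-0.6 percentage points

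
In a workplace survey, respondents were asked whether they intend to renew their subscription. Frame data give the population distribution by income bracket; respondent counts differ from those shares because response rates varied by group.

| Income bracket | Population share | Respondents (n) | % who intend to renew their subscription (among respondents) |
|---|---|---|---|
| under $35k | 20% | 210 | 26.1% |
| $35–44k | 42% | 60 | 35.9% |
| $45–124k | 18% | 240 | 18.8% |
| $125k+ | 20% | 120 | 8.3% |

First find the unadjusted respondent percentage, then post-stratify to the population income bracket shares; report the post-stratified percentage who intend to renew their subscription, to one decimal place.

Unadjusted (pooled respondent) estimate weights by respondent counts:
  (210/630)×26.1 + (60/630)×35.9 + (240/630)×18.8 + (120/630)×8.3 = 20.8619%
Reweighting by population income bracket shares:
  0.2×26.1 + 0.42×35.9 + 0.18×18.8 + 0.2×8.3 = 25.342%

25.3%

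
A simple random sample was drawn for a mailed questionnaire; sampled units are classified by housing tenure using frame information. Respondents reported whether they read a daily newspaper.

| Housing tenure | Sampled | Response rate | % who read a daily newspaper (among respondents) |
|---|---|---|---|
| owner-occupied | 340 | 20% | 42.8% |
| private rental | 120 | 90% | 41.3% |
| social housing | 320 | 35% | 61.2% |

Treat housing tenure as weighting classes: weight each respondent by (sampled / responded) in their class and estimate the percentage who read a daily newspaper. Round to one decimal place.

With weight = n_sampled/n_responded per class, the weighted class total is n_sampled:
  owner-occupied: 340 × 42.8 = 14552
  private rental: 120 × 41.3 = 4956
  social housing: 320 × 61.2 = 19,584
Adjusted estimate = 39,092 / 780 = 50.1179 → 50.1%.

50.1%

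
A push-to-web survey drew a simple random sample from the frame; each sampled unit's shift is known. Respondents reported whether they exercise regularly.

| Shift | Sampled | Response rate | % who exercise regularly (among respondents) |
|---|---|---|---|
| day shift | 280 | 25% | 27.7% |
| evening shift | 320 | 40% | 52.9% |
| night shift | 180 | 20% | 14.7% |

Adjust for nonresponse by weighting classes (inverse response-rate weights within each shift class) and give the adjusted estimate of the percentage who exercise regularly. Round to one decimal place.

Weighting each respondent by the inverse class response rate inflates each class back to its sampled size, so the class weight is n_sampled:
  day shift: 280 × 27.7 = 7756
  evening shift: 320 × 52.9 = 16,928
  night shift: 180 × 14.7 = 2646
Adjusted estimate = 27,330 / 780 = 35.0385 → 35.0%.

35.0%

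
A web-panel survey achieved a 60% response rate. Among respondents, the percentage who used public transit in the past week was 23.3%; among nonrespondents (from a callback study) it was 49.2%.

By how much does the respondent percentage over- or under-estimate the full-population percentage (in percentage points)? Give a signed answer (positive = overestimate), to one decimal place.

Nonresponse fraction = 1 − 0.6 = 0.4.
Bias = (nonresponse fraction) × (respondent percentage − nonrespondent percentage)
     = 0.4 × (23.3 − 49.2) = 0.4 × -25.9 = -10.36.

-10.4 percentage points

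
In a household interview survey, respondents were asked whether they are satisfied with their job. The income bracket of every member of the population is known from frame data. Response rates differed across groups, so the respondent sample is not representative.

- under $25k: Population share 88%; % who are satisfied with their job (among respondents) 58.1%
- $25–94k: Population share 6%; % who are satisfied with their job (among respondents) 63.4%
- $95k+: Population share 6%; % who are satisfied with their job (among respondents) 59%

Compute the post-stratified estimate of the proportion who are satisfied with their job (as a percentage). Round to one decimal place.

58.5%

Post-stratification weights by population share, not respondent share:
  under $25k: 0.88 × 58.1 = 51.128
  $25–94k: 0.06 × 63.4 = 3.804
  $95k+: 0.06 × 59 = 3.54
Post-stratified estimate = 58.472 → 58.5%.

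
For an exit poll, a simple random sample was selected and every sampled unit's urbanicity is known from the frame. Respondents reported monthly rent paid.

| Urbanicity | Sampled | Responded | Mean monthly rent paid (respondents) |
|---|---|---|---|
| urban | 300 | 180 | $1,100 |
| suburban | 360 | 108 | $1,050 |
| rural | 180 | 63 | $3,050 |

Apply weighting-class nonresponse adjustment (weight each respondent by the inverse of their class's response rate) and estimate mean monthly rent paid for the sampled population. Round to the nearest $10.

Response rates by class: urban 180/300 = 60%, suburban 108/360 = 30%, rural 63/180 = 35%.
Each respondent's weight = sampled/responded in their class; summing within a class gives n_sampled, so:
  urban: 300 × 1100 = 330,000
  suburban: 360 × 1050 = 378,000
  rural: 180 × 3050 = 549,000
Adjusted estimate = 1,257,000 / 840 = 1496.43 → $1,500.

$1,500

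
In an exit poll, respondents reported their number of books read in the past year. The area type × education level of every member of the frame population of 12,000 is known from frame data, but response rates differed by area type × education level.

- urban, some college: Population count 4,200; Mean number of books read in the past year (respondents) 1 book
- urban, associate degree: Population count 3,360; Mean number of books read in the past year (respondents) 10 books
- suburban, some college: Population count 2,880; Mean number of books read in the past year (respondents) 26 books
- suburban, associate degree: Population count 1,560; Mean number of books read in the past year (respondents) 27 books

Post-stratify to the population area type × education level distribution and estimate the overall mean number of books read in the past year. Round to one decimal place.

Reweight to the known area type × education level distribution:
  urban, some college: (4,200/12,000) × 1 = 0.35
  urban, associate degree: (3,360/12,000) × 10 = 2.8
  suburban, some college: (2,880/12,000) × 26 = 6.24
  suburban, associate degree: (1,560/12,000) × 27 = 3.51
Post-stratified estimate = 12.9 → 12.9.

12.9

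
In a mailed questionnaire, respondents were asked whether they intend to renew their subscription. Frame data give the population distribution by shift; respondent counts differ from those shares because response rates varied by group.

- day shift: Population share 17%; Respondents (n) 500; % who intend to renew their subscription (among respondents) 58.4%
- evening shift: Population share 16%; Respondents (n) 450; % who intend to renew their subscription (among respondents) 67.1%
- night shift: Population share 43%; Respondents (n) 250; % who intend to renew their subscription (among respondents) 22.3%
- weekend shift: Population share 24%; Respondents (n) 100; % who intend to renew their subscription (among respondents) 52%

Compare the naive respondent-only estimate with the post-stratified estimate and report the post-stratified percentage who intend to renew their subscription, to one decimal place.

42.7%

Unadjusted (pooled respondent) estimate weights by respondent counts:
  (500/1300)×58.4 + (450/1300)×67.1 + (250/1300)×22.3 + (100/1300)×52 = 53.9769%
Reweighting by population shift shares:
  0.17×58.4 + 0.16×67.1 + 0.43×22.3 + 0.24×52 = 42.733%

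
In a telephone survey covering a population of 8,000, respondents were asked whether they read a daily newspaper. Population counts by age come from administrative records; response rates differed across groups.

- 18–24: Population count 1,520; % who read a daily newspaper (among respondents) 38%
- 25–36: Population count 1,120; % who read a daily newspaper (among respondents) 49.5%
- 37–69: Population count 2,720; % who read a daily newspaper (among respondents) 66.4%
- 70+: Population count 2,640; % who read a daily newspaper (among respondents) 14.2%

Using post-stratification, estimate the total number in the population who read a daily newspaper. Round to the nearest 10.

Each cell contributes its population count × the respondent rate:
  18–24: 1,520 × 38% = 577.6
  25–36: 1,120 × 49.5% = 554.4
  37–69: 2,720 × 66.4% = 1806.08
  70+: 2,640 × 14.2% = 374.88
Estimated total = 3312.96 → 3,310.

3,310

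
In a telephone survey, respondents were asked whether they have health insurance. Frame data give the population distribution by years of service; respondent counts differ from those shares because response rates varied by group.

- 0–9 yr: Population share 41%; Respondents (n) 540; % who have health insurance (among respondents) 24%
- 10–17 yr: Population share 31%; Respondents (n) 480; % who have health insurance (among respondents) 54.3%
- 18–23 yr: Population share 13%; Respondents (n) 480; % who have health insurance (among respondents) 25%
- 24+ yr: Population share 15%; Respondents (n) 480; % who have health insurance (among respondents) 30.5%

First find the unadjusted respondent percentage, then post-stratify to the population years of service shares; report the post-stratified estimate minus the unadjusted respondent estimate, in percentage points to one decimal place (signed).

+1.3 percentage points

Naive respondent-only estimate (weights = respondent counts):
  (540/1980)×24 + (480/1980)×54.3 + (480/1980)×25 + (480/1980)×30.5 = 33.1636%
Post-stratifying to population shares instead:
  0.41×24 + 0.31×54.3 + 0.13×25 + 0.15×30.5 = 34.498%
Difference = 34.498 − 33.1636 = 1.3344 pp.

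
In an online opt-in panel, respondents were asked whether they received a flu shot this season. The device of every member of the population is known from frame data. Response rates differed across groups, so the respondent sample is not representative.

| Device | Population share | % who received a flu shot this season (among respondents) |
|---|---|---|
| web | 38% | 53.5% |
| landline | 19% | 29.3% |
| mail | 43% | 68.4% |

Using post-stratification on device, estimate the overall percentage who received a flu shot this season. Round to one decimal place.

55.3%

Reweight to the known device distribution:
  web: 0.38 × 53.5 = 20.33
  landline: 0.19 × 29.3 = 5.567
  mail: 0.43 × 68.4 = 29.412
Post-stratified estimate = 55.309 → 55.3%.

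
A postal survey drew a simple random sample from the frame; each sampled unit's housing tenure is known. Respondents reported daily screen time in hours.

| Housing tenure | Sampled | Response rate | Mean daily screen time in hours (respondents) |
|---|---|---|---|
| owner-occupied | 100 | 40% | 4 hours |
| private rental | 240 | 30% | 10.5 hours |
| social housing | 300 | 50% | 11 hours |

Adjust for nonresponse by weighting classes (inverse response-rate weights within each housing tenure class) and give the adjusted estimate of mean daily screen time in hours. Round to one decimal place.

Inverse-response-rate weighting restores each class to its sampled count, so class totals weight by n_sampled:
  owner-occupied: 100 × 4 = 400
  private rental: 240 × 10.5 = 2520
  social housing: 300 × 11 = 3300
Adjusted estimate = 6220 / 640 = 9.71875 → 9.7.

9.7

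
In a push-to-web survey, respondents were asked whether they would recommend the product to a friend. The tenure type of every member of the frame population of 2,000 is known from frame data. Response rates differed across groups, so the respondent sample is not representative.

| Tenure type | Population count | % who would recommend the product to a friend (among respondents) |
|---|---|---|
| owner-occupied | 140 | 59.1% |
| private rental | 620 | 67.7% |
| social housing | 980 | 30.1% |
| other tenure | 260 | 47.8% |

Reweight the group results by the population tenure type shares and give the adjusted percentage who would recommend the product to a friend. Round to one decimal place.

46.1%

Reweight to the known tenure type distribution:
  owner-occupied: (140/2,000) × 59.1 = 4.137
  private rental: (620/2,000) × 67.7 = 20.987
  social housing: (980/2,000) × 30.1 = 14.749
  other tenure: (260/2,000) × 47.8 = 6.214
Post-stratified estimate = 46.087 → 46.1%.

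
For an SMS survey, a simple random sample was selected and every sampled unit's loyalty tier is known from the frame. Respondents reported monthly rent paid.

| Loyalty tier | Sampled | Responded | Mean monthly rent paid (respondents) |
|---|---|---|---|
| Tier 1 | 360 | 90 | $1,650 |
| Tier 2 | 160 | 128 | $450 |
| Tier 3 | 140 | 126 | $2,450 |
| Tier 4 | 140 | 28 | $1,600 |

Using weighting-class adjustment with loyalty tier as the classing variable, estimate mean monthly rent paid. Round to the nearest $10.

$1,540

Response rates by class: Tier 1 90/360 = 25%, Tier 2 128/160 = 80%, Tier 3 126/140 = 90%, Tier 4 28/140 = 20%.
Weighting each respondent by the inverse class response rate inflates each class back to its sampled size, so the class weight is n_sampled:
  Tier 1: 360 × 1650 = 594,000
  Tier 2: 160 × 450 = 72,000
  Tier 3: 140 × 2450 = 343,000
  Tier 4: 140 × 1600 = 224,000
Adjusted estimate = 1,233,000 / 800 = 1541.25 → $1,540.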